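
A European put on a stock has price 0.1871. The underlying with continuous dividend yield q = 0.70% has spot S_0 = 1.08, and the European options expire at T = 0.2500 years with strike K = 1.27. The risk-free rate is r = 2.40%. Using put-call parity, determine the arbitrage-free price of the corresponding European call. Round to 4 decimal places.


Answer: Call price = 0.0028

Derivation:
Put-call parity: C - P = S_0 * exp(-qT) - K * exp(-rT).
S_0 * exp(-qT) = 1.0800 * 0.99825153 = 1.07811165
K * exp(-rT) = 1.2700 * 0.99401796 = 1.26240281
C = P + S*exp(-qT) - K*exp(-rT)
C = 0.1871 + 1.07811165 - 1.26240281 = 0.0028


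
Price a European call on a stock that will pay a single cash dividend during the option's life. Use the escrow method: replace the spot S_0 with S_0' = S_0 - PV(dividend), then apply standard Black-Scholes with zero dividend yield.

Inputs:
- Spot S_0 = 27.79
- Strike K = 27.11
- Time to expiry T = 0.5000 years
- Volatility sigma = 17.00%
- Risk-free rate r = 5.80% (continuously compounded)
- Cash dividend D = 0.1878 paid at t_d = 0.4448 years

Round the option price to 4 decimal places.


PV(D) = D * exp(-r * t_d) = 0.1878 * 0.97453154 = 0.18301702
S_0' = S_0 - PV(D) = 27.7900 - 0.18301702 = 27.60698298
d1 = (ln(S_0'/K) + (r + sigma^2/2)*T) / (sigma*sqrt(T)) = 0.45247417
d2 = d1 - sigma*sqrt(T) = 0.33226601
exp(-rT) = 0.97141646
N(d1) = 0.67453629; N(d2) = 0.63015580
C = S_0' * N(d1) - K * exp(-rT) * N(d2) = 27.60698298 * 0.67453629 - 27.1100 * 0.97141646 * 0.63015580 = 2.0267

Answer: Price = 2.0267


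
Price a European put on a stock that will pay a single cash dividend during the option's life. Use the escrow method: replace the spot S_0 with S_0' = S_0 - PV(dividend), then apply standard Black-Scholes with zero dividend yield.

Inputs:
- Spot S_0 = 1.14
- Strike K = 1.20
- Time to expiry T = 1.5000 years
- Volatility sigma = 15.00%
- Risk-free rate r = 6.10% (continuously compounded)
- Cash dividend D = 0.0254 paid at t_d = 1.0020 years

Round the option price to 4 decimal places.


Answer: Price = 0.0708

Derivation:
PV(D) = D * exp(-r * t_d) = 0.0254 * 0.94070847 = 0.02389400
S_0' = S_0 - PV(D) = 1.1400 - 0.02389400 = 1.11610600
d1 = (ln(S_0'/K) + (r + sigma^2/2)*T) / (sigma*sqrt(T)) = 0.19541098
d2 = d1 - sigma*sqrt(T) = 0.01169925
exp(-rT) = 0.91256132
N(-d1) = 0.42253561; N(-d2) = 0.49533278
P = K * exp(-rT) * N(-d2) - S_0' * N(-d1) = 1.2000 * 0.91256132 * 0.49533278 - 1.11610600 * 0.42253561 = 0.0708


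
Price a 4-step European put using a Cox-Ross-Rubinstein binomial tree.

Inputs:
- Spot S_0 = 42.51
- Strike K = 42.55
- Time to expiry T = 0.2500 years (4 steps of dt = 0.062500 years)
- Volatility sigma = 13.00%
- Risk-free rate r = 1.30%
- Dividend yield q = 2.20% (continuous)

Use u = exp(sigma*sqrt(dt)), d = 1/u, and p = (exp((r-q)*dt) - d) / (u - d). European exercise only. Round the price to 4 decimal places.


dt = T/N = 0.062500
u = exp(sigma*sqrt(dt)) = 1.033034; d = 1/u = 0.968022
p = (exp((r-q)*dt) - d) / (u - d) = 0.483226
Discount per step: exp(-r*dt) = 0.999188
Stock lattice S(k, i) with i counting down-moves:
  k=0: S(0,0) = 42.5100
  k=1: S(1,0) = 43.9143; S(1,1) = 41.1506
  k=2: S(2,0) = 45.3649; S(2,1) = 42.5100; S(2,2) = 39.8347
  k=3: S(3,0) = 46.8635; S(3,1) = 43.9143; S(3,2) = 41.1506; S(3,3) = 38.5609
  k=4: S(4,0) = 48.4116; S(4,1) = 45.3649; S(4,2) = 42.5100; S(4,3) = 39.8347; S(4,4) = 37.3278
Terminal payoffs V(N, i) = max(K - S_T, 0):
  V(4,0) = 0.000000; V(4,1) = 0.000000; V(4,2) = 0.040000; V(4,3) = 2.715262; V(4,4) = 5.222163
Backward induction: V(k, i) = exp(-r*dt) * [p * V(k+1, i) + (1-p) * V(k+1, i+1)].
  V(3,0) = exp(-r*dt) * [p*0.000000 + (1-p)*0.000000] = 0.000000
  V(3,1) = exp(-r*dt) * [p*0.000000 + (1-p)*0.040000] = 0.020654
  V(3,2) = exp(-r*dt) * [p*0.040000 + (1-p)*2.715262] = 1.421351
  V(3,3) = exp(-r*dt) * [p*2.715262 + (1-p)*5.222163] = 4.007506
  V(2,0) = exp(-r*dt) * [p*0.000000 + (1-p)*0.020654] = 0.010665
  V(2,1) = exp(-r*dt) * [p*0.020654 + (1-p)*1.421351] = 0.743893
  V(2,2) = exp(-r*dt) * [p*1.421351 + (1-p)*4.007506] = 2.755570
  V(1,0) = exp(-r*dt) * [p*0.010665 + (1-p)*0.743893] = 0.389262
  V(1,1) = exp(-r*dt) * [p*0.743893 + (1-p)*2.755570] = 1.782027
  V(0,0) = exp(-r*dt) * [p*0.389262 + (1-p)*1.782027] = 1.108106

Answer: Price = V(0,0) = 1.1081


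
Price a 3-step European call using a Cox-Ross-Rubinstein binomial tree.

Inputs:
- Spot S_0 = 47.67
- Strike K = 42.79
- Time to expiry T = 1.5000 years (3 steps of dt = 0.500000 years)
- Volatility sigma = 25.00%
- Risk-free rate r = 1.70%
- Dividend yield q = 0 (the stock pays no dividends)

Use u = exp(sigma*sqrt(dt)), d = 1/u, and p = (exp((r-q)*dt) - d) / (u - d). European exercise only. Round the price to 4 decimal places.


Answer: Price = V(0,0) = 9.0582

Derivation:
dt = T/N = 0.500000
u = exp(sigma*sqrt(dt)) = 1.193365; d = 1/u = 0.837967
p = (exp((r-q)*dt) - d) / (u - d) = 0.479939
Discount per step: exp(-r*dt) = 0.991536
Stock lattice S(k, i) with i counting down-moves:
  k=0: S(0,0) = 47.6700
  k=1: S(1,0) = 56.8877; S(1,1) = 39.9459
  k=2: S(2,0) = 67.8878; S(2,1) = 47.6700; S(2,2) = 33.4733
  k=3: S(3,0) = 81.0148; S(3,1) = 56.8877; S(3,2) = 39.9459; S(3,3) = 28.0495
Terminal payoffs V(N, i) = max(S_T - K, 0):
  V(3,0) = 38.224841; V(3,1) = 14.097690; V(3,2) = 0.000000; V(3,3) = 0.000000
Backward induction: V(k, i) = exp(-r*dt) * [p * V(k+1, i) + (1-p) * V(k+1, i+1)].
  V(2,0) = exp(-r*dt) * [p*38.224841 + (1-p)*14.097690] = 25.459927
  V(2,1) = exp(-r*dt) * [p*14.097690 + (1-p)*0.000000] = 6.708769
  V(2,2) = exp(-r*dt) * [p*0.000000 + (1-p)*0.000000] = 0.000000
  V(1,0) = exp(-r*dt) * [p*25.459927 + (1-p)*6.708769] = 15.575234
  V(1,1) = exp(-r*dt) * [p*6.708769 + (1-p)*0.000000] = 3.192550
  V(0,0) = exp(-r*dt) * [p*15.575234 + (1-p)*3.192550] = 9.058165


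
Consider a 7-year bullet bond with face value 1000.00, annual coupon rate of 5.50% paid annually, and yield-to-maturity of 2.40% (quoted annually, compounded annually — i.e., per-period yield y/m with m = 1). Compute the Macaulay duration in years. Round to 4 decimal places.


Answer: Macaulay duration = 6.0941 years

Derivation:
Coupon per period c = face * coupon_rate / m = 55.000000
Periods per year m = 1; per-period yield y/m = 0.024000
Number of cashflows N = 7
Cashflows (t years, CF_t, discount factor 1/(1+y/m)^(m*t), PV):
  t = 1.0000: CF_t = 55.000000, DF = 0.976562, PV = 53.710938
  t = 2.0000: CF_t = 55.000000, DF = 0.953674, PV = 52.452087
  t = 3.0000: CF_t = 55.000000, DF = 0.931323, PV = 51.222742
  t = 4.0000: CF_t = 55.000000, DF = 0.909495, PV = 50.022209
  t = 5.0000: CF_t = 55.000000, DF = 0.888178, PV = 48.849813
  t = 6.0000: CF_t = 55.000000, DF = 0.867362, PV = 47.704896
  t = 7.0000: CF_t = 1055.000000, DF = 0.847033, PV = 893.619759
Price P = sum_t PV_t = 1197.582443
Macaulay numerator sum_t t * PV_t:
  t * PV_t at t = 1.0000: 53.710938
  t * PV_t at t = 2.0000: 104.904175
  t * PV_t at t = 3.0000: 153.668225
  t * PV_t at t = 4.0000: 200.088834
  t * PV_t at t = 5.0000: 244.249065
  t * PV_t at t = 6.0000: 286.229374
  t * PV_t at t = 7.0000: 6255.338315
Macaulay duration D = (sum_t t * PV_t) / P = 7298.188926 / 1197.582443 = 6.094101


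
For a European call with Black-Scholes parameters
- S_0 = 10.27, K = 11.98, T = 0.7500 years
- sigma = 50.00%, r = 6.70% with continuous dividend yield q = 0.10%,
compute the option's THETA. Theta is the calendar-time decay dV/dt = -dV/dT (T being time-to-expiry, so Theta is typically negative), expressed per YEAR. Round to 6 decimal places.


d1 = -0.0248527785; d2 = -0.4578654803
phi(d1) = 0.3988190940; exp(-qT) = 0.9992502812; exp(-rT) = 0.9509916469
Theta = -S*exp(-qT)*phi(d1)*sigma/(2*sqrt(T)) - r*K*exp(-rT)*N(d2) + q*S*exp(-qT)*N(d1)
N(d1) = 0.4900861965; N(d2) = 0.3235245443; sqrt(T) = 0.8660254038
Term 1 = -10.2700 * 0.9992502812 * 0.3988190940 * 0.5000 / (2 * 0.8660254038) = -1.1814899786
Term 2 = -0.0670 * 11.9800 * 0.9509916469 * 0.3235245443 = -0.2469537113
Term 3 = 0.0010 * 10.2700 * 0.9992502812 * 0.4900861965 = 0.0050294118
Theta = -1.1814899786 + (-0.2469537113) + (0.0050294118) = -1.423414

Answer: Theta = -1.423414


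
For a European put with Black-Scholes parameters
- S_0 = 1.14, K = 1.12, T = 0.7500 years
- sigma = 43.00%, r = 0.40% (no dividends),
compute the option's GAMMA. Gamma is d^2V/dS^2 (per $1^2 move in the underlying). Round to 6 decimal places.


Answer: Gamma = 0.912667

Derivation:
d1 = 0.2417810730; d2 = -0.1306098506
phi(d1) = 0.3874503464; exp(-qT) = 1.0000000000; exp(-rT) = 0.9970044955
Gamma = exp(-qT) * phi(d1) / (S * sigma * sqrt(T)) = 1.0000000000 * 0.3874503464 / (1.1400 * 0.4300 * 0.8660254038) = 0.912667


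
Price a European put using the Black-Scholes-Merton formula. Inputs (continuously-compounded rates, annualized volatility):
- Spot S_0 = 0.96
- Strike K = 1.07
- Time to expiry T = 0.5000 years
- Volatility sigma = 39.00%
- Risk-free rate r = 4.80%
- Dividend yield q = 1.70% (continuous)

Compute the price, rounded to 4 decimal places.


Answer: Price = 0.1620

Derivation:
d1 = (ln(S/K) + (r - q + 0.5*sigma^2) * T) / (sigma * sqrt(T)) = -0.19927953
d2 = d1 - sigma * sqrt(T) = -0.47505117
exp(-rT) = 0.97628571; exp(-qT) = 0.99153602
P = K * exp(-rT) * N(-d2) - S_0 * exp(-qT) * N(-d1)
N(-d1) = 0.57897795; N(-d2) = 0.68262475
P = 1.0700 * 0.97628571 * 0.68262475 - 0.9600 * 0.99153602 * 0.57897795 = 0.1620


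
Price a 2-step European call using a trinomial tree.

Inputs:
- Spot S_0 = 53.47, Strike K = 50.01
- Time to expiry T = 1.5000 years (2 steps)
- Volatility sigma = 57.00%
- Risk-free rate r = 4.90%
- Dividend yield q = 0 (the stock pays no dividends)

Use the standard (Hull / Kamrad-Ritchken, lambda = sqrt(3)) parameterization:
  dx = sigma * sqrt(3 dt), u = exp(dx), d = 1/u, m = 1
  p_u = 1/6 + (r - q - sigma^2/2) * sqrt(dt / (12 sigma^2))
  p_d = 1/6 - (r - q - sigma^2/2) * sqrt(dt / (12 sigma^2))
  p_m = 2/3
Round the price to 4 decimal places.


dt = T/N = 0.750000; dx = sigma*sqrt(3*dt) = 0.855000
u = exp(dx) = 2.351374; d = 1/u = 0.425283
p_u = 0.116908, p_m = 0.666667, p_d = 0.216425
Discount per step: exp(-r*dt) = 0.963917
Stock lattice S(k, j) with j the centered position index:
  k=0: S(0,+0) = 53.4700
  k=1: S(1,-1) = 22.7399; S(1,+0) = 53.4700; S(1,+1) = 125.7280
  k=2: S(2,-2) = 9.6709; S(2,-1) = 22.7399; S(2,+0) = 53.4700; S(2,+1) = 125.7280; S(2,+2) = 295.6336
Terminal payoffs V(N, j) = max(S_T - K, 0):
  V(2,-2) = 0.000000; V(2,-1) = 0.000000; V(2,+0) = 3.460000; V(2,+1) = 75.717988; V(2,+2) = 245.623570
Backward induction: V(k, j) = exp(-r*dt) * [p_u * V(k+1, j+1) + p_m * V(k+1, j) + p_d * V(k+1, j-1)]
  V(1,-1) = exp(-r*dt) * [p_u*3.460000 + p_m*0.000000 + p_d*0.000000] = 0.389906
  V(1,+0) = exp(-r*dt) * [p_u*75.717988 + p_m*3.460000 + p_d*0.000000] = 10.756059
  V(1,+1) = exp(-r*dt) * [p_u*245.623570 + p_m*75.717988 + p_d*3.460000] = 77.058255
  V(0,+0) = exp(-r*dt) * [p_u*77.058255 + p_m*10.756059 + p_d*0.389906] = 15.676964

Answer: Price = V(0,0) = 15.6770


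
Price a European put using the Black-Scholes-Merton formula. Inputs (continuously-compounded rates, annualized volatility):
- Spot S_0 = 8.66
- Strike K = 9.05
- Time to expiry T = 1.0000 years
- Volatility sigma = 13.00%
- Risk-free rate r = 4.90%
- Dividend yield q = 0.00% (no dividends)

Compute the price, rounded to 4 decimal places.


d1 = (ln(S/K) + (r - q + 0.5*sigma^2) * T) / (sigma * sqrt(T)) = 0.10307665
d2 = d1 - sigma * sqrt(T) = -0.02692335
exp(-rT) = 0.95218113; exp(-qT) = 1.00000000
P = K * exp(-rT) * N(-d2) - S_0 * exp(-qT) * N(-d1)
N(-d1) = 0.45895107; N(-d2) = 0.51073956
P = 9.0500 * 0.95218113 * 0.51073956 - 8.6600 * 1.00000000 * 0.45895107 = 0.4266

Answer: Price = 0.4266


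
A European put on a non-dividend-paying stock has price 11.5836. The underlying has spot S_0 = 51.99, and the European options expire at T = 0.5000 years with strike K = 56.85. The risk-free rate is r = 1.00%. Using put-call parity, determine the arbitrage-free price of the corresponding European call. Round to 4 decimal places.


Answer: Call price = 7.0071

Derivation:
Put-call parity: C - P = S_0 * exp(-qT) - K * exp(-rT).
S_0 * exp(-qT) = 51.9900 * 1.00000000 = 51.99000000
K * exp(-rT) = 56.8500 * 0.99501248 = 56.56645944
C = P + S*exp(-qT) - K*exp(-rT)
C = 11.5836 + 51.99000000 - 56.56645944 = 7.0071


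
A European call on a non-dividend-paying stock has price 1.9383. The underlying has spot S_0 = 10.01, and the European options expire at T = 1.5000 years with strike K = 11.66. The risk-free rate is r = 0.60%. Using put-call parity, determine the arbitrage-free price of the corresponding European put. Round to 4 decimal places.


Put-call parity: C - P = S_0 * exp(-qT) - K * exp(-rT).
S_0 * exp(-qT) = 10.0100 * 1.00000000 = 10.01000000
K * exp(-rT) = 11.6600 * 0.99104038 = 11.55553082
P = C - S*exp(-qT) + K*exp(-rT)
P = 1.9383 - 10.01000000 + 11.55553082 = 3.4838

Answer: Put price = 3.4838


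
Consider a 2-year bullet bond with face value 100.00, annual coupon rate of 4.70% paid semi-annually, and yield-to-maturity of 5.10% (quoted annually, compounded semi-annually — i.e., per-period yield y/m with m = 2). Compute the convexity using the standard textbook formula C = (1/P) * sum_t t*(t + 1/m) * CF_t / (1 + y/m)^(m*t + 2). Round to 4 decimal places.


Answer: Convexity = 4.5389

Derivation:
Coupon per period c = face * coupon_rate / m = 2.350000
Periods per year m = 2; per-period yield y/m = 0.025500
Number of cashflows N = 4
Cashflows (t years, CF_t, discount factor 1/(1+y/m)^(m*t), PV):
  t = 0.5000: CF_t = 2.350000, DF = 0.975134, PV = 2.291565
  t = 1.0000: CF_t = 2.350000, DF = 0.950886, PV = 2.234583
  t = 1.5000: CF_t = 2.350000, DF = 0.927242, PV = 2.179018
  t = 2.0000: CF_t = 102.350000, DF = 0.904185, PV = 92.543344
Price P = sum_t PV_t = 99.248511
Convexity numerator sum_t t*(t + 1/m) * CF_t / (1+y/m)^(m*t + 2):
  t = 0.5000: term = 1.089509
  t = 1.0000: term = 3.187252
  t = 1.5000: term = 6.215997
  t = 2.0000: term = 439.991071
Convexity = (1/P) * sum = 450.483829 / 99.248511 = 4.538948


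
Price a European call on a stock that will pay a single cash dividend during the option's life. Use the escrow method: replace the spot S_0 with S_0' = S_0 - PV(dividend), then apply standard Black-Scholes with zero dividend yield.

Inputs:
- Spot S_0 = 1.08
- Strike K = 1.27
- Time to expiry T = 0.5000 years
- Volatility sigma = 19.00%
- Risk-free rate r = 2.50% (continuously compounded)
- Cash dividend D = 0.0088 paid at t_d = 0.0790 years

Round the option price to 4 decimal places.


PV(D) = D * exp(-r * t_d) = 0.0088 * 0.99802695 = 0.00878264
S_0' = S_0 - PV(D) = 1.0800 - 0.00878264 = 1.07121736
d1 = (ln(S_0'/K) + (r + sigma^2/2)*T) / (sigma*sqrt(T)) = -1.10677973
d2 = d1 - sigma*sqrt(T) = -1.24113002
exp(-rT) = 0.98757780
N(d1) = 0.13419459; N(d2) = 0.10727886
C = S_0' * N(d1) - K * exp(-rT) * N(d2) = 1.07121736 * 0.13419459 - 1.2700 * 0.98757780 * 0.10727886 = 0.0092

Answer: Price = 0.0092


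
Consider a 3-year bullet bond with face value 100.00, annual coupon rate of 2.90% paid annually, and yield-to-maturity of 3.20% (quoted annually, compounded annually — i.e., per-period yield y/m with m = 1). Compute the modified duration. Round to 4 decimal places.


Coupon per period c = face * coupon_rate / m = 2.900000
Periods per year m = 1; per-period yield y/m = 0.032000
Number of cashflows N = 3
Cashflows (t years, CF_t, discount factor 1/(1+y/m)^(m*t), PV):
  t = 1.0000: CF_t = 2.900000, DF = 0.968992, PV = 2.810078
  t = 2.0000: CF_t = 2.900000, DF = 0.938946, PV = 2.722943
  t = 3.0000: CF_t = 102.900000, DF = 0.909831, PV = 93.621648
Price P = sum_t PV_t = 99.154669
First compute Macaulay numerator sum_t t * PV_t:
  t * PV_t at t = 1.0000: 2.810078
  t * PV_t at t = 2.0000: 5.445887
  t * PV_t at t = 3.0000: 280.864945
Macaulay duration D = 289.120909 / 99.154669 = 2.915858
Modified duration = D / (1 + y/m) = 2.915858 / (1 + 0.032000) = 2.825444

Answer: Modified duration = 2.8254


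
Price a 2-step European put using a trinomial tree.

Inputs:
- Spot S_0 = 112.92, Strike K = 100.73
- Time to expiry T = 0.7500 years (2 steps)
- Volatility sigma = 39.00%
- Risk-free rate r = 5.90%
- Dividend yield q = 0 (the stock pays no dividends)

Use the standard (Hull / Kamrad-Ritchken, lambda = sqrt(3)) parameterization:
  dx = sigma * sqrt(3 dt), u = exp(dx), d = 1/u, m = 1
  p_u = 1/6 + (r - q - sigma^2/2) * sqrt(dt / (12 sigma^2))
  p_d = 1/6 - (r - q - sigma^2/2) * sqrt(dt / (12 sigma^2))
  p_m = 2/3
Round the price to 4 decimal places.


dt = T/N = 0.375000; dx = sigma*sqrt(3*dt) = 0.413657
u = exp(dx) = 1.512339; d = 1/u = 0.661227
p_u = 0.158938, p_m = 0.666667, p_d = 0.174395
Discount per step: exp(-r*dt) = 0.978118
Stock lattice S(k, j) with j the centered position index:
  k=0: S(0,+0) = 112.9200
  k=1: S(1,-1) = 74.6658; S(1,+0) = 112.9200; S(1,+1) = 170.7733
  k=2: S(2,-2) = 49.3711; S(2,-1) = 74.6658; S(2,+0) = 112.9200; S(2,+1) = 170.7733; S(2,+2) = 258.2672
Terminal payoffs V(N, j) = max(K - S_T, 0):
  V(2,-2) = 51.358928; V(2,-1) = 26.064201; V(2,+0) = 0.000000; V(2,+1) = 0.000000; V(2,+2) = 0.000000
Backward induction: V(k, j) = exp(-r*dt) * [p_u * V(k+1, j+1) + p_m * V(k+1, j) + p_d * V(k+1, j-1)]
  V(1,-1) = exp(-r*dt) * [p_u*0.000000 + p_m*26.064201 + p_d*51.358928] = 25.756657
  V(1,+0) = exp(-r*dt) * [p_u*0.000000 + p_m*0.000000 + p_d*26.064201] = 4.446002
  V(1,+1) = exp(-r*dt) * [p_u*0.000000 + p_m*0.000000 + p_d*0.000000] = 0.000000
  V(0,+0) = exp(-r*dt) * [p_u*0.000000 + p_m*4.446002 + p_d*25.756657] = 7.292684

Answer: Price = V(0,0) = 7.2927


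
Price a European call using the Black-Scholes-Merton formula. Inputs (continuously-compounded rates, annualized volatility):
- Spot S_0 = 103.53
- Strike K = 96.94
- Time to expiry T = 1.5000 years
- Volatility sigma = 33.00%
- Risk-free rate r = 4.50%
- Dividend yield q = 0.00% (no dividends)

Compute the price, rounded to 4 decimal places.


d1 = (ln(S/K) + (r - q + 0.5*sigma^2) * T) / (sigma * sqrt(T)) = 0.53182182
d2 = d1 - sigma * sqrt(T) = 0.12765601
exp(-rT) = 0.93472772; exp(-qT) = 1.00000000
C = S_0 * exp(-qT) * N(d1) - K * exp(-rT) * N(d2)
N(d1) = 0.70257530; N(d2) = 0.55078940
C = 103.5300 * 1.00000000 * 0.70257530 - 96.9400 * 0.93472772 * 0.55078940 = 22.8292

Answer: Price = 22.8292


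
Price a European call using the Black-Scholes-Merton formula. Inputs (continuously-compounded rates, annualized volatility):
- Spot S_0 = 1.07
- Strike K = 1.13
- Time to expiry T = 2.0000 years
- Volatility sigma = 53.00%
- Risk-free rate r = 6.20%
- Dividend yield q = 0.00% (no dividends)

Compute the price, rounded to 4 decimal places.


Answer: Price = 0.3393

Derivation:
d1 = (ln(S/K) + (r - q + 0.5*sigma^2) * T) / (sigma * sqrt(T)) = 0.46741228
d2 = d1 - sigma * sqrt(T) = -0.28212091
exp(-rT) = 0.88337984; exp(-qT) = 1.00000000
C = S_0 * exp(-qT) * N(d1) - K * exp(-rT) * N(d2)
N(d1) = 0.67989753; N(d2) = 0.38892540
C = 1.0700 * 1.00000000 * 0.67989753 - 1.1300 * 0.88337984 * 0.38892540 = 0.3393


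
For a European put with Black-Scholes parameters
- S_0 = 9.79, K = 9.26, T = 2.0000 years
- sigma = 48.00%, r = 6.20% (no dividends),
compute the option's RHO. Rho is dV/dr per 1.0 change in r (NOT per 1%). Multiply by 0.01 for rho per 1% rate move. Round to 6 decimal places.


Answer: Rho = -8.667526

Derivation:
d1 = 0.6040716121; d2 = -0.0747508979
phi(d1) = 0.3324087843; exp(-qT) = 1.0000000000; exp(-rT) = 0.8833798409
N(-d2) = 0.5297935449
Rho = -K*T*exp(-rT)*N(-d2) = -9.2600 * 2.0000 * 0.8833798409 * 0.5297935449 = -8.667526


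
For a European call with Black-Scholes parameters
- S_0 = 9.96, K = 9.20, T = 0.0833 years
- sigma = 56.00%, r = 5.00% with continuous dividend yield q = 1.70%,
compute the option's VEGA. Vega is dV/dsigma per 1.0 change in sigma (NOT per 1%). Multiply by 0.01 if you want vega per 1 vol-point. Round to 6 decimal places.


Answer: Vega = 0.962865

Derivation:
d1 = 0.5889156469; d2 = 0.4272899064
phi(d1) = 0.3354275297; exp(-qT) = 0.9985849022; exp(-rT) = 0.9958436616
Vega = S * exp(-qT) * phi(d1) * sqrt(T) = 9.9600 * 0.9985849022 * 0.3354275297 * 0.2886173938 = 0.962865


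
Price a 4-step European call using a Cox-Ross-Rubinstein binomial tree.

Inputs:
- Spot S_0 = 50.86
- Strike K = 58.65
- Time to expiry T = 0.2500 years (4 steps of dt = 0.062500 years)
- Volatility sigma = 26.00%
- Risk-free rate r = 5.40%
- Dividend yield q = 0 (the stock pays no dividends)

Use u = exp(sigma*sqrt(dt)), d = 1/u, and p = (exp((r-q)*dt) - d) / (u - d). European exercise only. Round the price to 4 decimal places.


dt = T/N = 0.062500
u = exp(sigma*sqrt(dt)) = 1.067159; d = 1/u = 0.937067
p = (exp((r-q)*dt) - d) / (u - d) = 0.509743
Discount per step: exp(-r*dt) = 0.996631
Stock lattice S(k, i) with i counting down-moves:
  k=0: S(0,0) = 50.8600
  k=1: S(1,0) = 54.2757; S(1,1) = 47.6593
  k=2: S(2,0) = 57.9208; S(2,1) = 50.8600; S(2,2) = 44.6599
  k=3: S(3,0) = 61.8107; S(3,1) = 54.2757; S(3,2) = 47.6593; S(3,3) = 41.8494
  k=4: S(4,0) = 65.9619; S(4,1) = 57.9208; S(4,2) = 50.8600; S(4,3) = 44.6599; S(4,4) = 39.2157
Terminal payoffs V(N, i) = max(S_T - K, 0):
  V(4,0) = 7.311864; V(4,1) = 0.000000; V(4,2) = 0.000000; V(4,3) = 0.000000; V(4,4) = 0.000000
Backward induction: V(k, i) = exp(-r*dt) * [p * V(k+1, i) + (1-p) * V(k+1, i+1)].
  V(3,0) = exp(-r*dt) * [p*7.311864 + (1-p)*0.000000] = 3.714612
  V(3,1) = exp(-r*dt) * [p*0.000000 + (1-p)*0.000000] = 0.000000
  V(3,2) = exp(-r*dt) * [p*0.000000 + (1-p)*0.000000] = 0.000000
  V(3,3) = exp(-r*dt) * [p*0.000000 + (1-p)*0.000000] = 0.000000
  V(2,0) = exp(-r*dt) * [p*3.714612 + (1-p)*0.000000] = 1.887117
  V(2,1) = exp(-r*dt) * [p*0.000000 + (1-p)*0.000000] = 0.000000
  V(2,2) = exp(-r*dt) * [p*0.000000 + (1-p)*0.000000] = 0.000000
  V(1,0) = exp(-r*dt) * [p*1.887117 + (1-p)*0.000000] = 0.958703
  V(1,1) = exp(-r*dt) * [p*0.000000 + (1-p)*0.000000] = 0.000000
  V(0,0) = exp(-r*dt) * [p*0.958703 + (1-p)*0.000000] = 0.487046

Answer: Price = V(0,0) = 0.4870


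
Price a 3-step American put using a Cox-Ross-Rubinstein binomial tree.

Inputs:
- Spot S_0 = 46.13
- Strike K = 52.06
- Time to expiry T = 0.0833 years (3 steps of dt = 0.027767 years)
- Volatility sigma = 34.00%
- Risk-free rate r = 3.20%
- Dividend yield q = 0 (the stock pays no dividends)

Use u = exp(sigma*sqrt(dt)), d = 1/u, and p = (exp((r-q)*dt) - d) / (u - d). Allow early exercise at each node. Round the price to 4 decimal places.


Answer: Price = V(0,0) = 6.1637

Derivation:
dt = T/N = 0.027767
u = exp(sigma*sqrt(dt)) = 1.058291; d = 1/u = 0.944920
p = (exp((r-q)*dt) - d) / (u - d) = 0.493681
Discount per step: exp(-r*dt) = 0.999112
Stock lattice S(k, i) with i counting down-moves:
  k=0: S(0,0) = 46.1300
  k=1: S(1,0) = 48.8190; S(1,1) = 43.5891
  k=2: S(2,0) = 51.6647; S(2,1) = 46.1300; S(2,2) = 41.1882
  k=3: S(3,0) = 54.6763; S(3,1) = 48.8190; S(3,2) = 43.5891; S(3,3) = 38.9196
Terminal payoffs V(N, i) = max(K - S_T, 0):
  V(3,0) = 0.000000; V(3,1) = 3.241037; V(3,2) = 8.470854; V(3,3) = 13.140419
Backward induction: V(k, i) = exp(-r*dt) * [p * V(k+1, i) + (1-p) * V(k+1, i+1)]; then take max(V_cont, immediate exercise) for American.
  V(2,0) = exp(-r*dt) * [p*0.000000 + (1-p)*3.241037] = 1.639542; exercise = 0.395331; V(2,0) = max -> 1.639542
  V(2,1) = exp(-r*dt) * [p*3.241037 + (1-p)*8.470854] = 5.883763; exercise = 5.930000; V(2,1) = max -> 5.930000
  V(2,2) = exp(-r*dt) * [p*8.470854 + (1-p)*13.140419] = 10.825521; exercise = 10.871758; V(2,2) = max -> 10.871758
  V(1,0) = exp(-r*dt) * [p*1.639542 + (1-p)*5.930000] = 3.808498; exercise = 3.241037; V(1,0) = max -> 3.808498
  V(1,1) = exp(-r*dt) * [p*5.930000 + (1-p)*10.871758] = 8.424618; exercise = 8.470854; V(1,1) = max -> 8.470854
  V(0,0) = exp(-r*dt) * [p*3.808498 + (1-p)*8.470854] = 6.163659; exercise = 5.930000; V(0,0) = max -> 6.163659


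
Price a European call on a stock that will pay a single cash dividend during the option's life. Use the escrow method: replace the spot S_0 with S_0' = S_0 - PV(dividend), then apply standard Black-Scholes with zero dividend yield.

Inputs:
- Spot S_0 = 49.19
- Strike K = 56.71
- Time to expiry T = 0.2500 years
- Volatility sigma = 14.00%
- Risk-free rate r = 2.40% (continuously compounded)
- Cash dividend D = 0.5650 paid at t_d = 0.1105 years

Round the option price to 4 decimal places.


PV(D) = D * exp(-r * t_d) = 0.5650 * 0.99735151 = 0.56350361
S_0' = S_0 - PV(D) = 49.1900 - 0.56350361 = 48.62649639
d1 = (ln(S_0'/K) + (r + sigma^2/2)*T) / (sigma*sqrt(T)) = -2.07617123
d2 = d1 - sigma*sqrt(T) = -2.14617123
exp(-rT) = 0.99401796
N(d1) = 0.01893906; N(d2) = 0.01592966
C = S_0' * N(d1) - K * exp(-rT) * N(d2) = 48.62649639 * 0.01893906 - 56.7100 * 0.99401796 * 0.01592966 = 0.0230

Answer: Price = 0.0230


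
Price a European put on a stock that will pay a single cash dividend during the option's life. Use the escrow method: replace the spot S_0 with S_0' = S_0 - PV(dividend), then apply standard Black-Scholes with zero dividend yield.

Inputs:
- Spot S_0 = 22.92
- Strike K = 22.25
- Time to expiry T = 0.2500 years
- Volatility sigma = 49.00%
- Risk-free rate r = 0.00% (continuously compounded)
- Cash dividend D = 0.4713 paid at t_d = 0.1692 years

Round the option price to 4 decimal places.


Answer: Price = 2.0811

Derivation:
PV(D) = D * exp(-r * t_d) = 0.4713 * 1.00000000 = 0.47130000
S_0' = S_0 - PV(D) = 22.9200 - 0.47130000 = 22.44870000
d1 = (ln(S_0'/K) + (r + sigma^2/2)*T) / (sigma*sqrt(T)) = 0.15878856
d2 = d1 - sigma*sqrt(T) = -0.08621144
exp(-rT) = 1.00000000
N(-d1) = 0.43691773; N(-d2) = 0.53435083
P = K * exp(-rT) * N(-d2) - S_0' * N(-d1) = 22.2500 * 1.00000000 * 0.53435083 - 22.44870000 * 0.43691773 = 2.0811


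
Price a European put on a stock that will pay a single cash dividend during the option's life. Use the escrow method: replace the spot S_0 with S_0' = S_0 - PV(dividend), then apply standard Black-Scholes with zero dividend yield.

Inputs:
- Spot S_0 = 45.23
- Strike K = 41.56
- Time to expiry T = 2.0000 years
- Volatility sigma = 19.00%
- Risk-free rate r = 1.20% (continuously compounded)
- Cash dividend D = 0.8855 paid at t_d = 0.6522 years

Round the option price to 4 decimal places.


Answer: Price = 2.8948

Derivation:
PV(D) = D * exp(-r * t_d) = 0.8855 * 0.99220415 = 0.87859677
S_0' = S_0 - PV(D) = 45.2300 - 0.87859677 = 44.35140323
d1 = (ln(S_0'/K) + (r + sigma^2/2)*T) / (sigma*sqrt(T)) = 0.46559700
d2 = d1 - sigma*sqrt(T) = 0.19689642
exp(-rT) = 0.97628571
N(-d1) = 0.32075200; N(-d2) = 0.42195430
P = K * exp(-rT) * N(-d2) - S_0' * N(-d1) = 41.5600 * 0.97628571 * 0.42195430 - 44.35140323 * 0.32075200 = 2.8948


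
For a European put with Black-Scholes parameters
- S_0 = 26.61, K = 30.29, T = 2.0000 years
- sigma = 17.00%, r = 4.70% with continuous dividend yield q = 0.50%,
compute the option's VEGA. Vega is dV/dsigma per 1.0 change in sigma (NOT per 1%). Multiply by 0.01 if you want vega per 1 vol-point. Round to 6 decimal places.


d1 = -0.0691739273; d2 = -0.3095902329
phi(d1) = 0.3979889455; exp(-qT) = 0.9900498337; exp(-rT) = 0.9102827622
Vega = S * exp(-qT) * phi(d1) * sqrt(T) = 26.6100 * 0.9900498337 * 0.3979889455 * 1.4142135624 = 14.828183

Answer: Vega = 14.828183


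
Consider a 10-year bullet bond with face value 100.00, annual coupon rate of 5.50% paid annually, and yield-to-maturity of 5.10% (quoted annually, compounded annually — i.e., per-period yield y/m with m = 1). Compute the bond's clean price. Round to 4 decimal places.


Answer: Price = 103.0737

Derivation:
Coupon per period c = face * coupon_rate / m = 5.500000
Periods per year m = 1; per-period yield y/m = 0.051000
Number of cashflows N = 10
Cashflows (t years, CF_t, discount factor 1/(1+y/m)^(m*t), PV):
  t = 1.0000: CF_t = 5.500000, DF = 0.951475, PV = 5.233111
  t = 2.0000: CF_t = 5.500000, DF = 0.905304, PV = 4.979173
  t = 3.0000: CF_t = 5.500000, DF = 0.861374, PV = 4.737558
  t = 4.0000: CF_t = 5.500000, DF = 0.819576, PV = 4.507667
  t = 5.0000: CF_t = 5.500000, DF = 0.779806, PV = 4.288931
  t = 6.0000: CF_t = 5.500000, DF = 0.741965, PV = 4.080810
  t = 7.0000: CF_t = 5.500000, DF = 0.705961, PV = 3.882788
  t = 8.0000: CF_t = 5.500000, DF = 0.671705, PV = 3.694375
  t = 9.0000: CF_t = 5.500000, DF = 0.639110, PV = 3.515105
  t = 10.0000: CF_t = 105.500000, DF = 0.608097, PV = 64.154230
Price P = sum_t PV_t = 103.073749


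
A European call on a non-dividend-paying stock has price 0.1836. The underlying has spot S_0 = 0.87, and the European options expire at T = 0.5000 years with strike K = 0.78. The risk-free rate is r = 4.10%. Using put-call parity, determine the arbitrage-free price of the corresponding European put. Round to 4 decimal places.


Put-call parity: C - P = S_0 * exp(-qT) - K * exp(-rT).
S_0 * exp(-qT) = 0.8700 * 1.00000000 = 0.87000000
K * exp(-rT) = 0.7800 * 0.97970870 = 0.76417278
P = C - S*exp(-qT) + K*exp(-rT)
P = 0.1836 - 0.87000000 + 0.76417278 = 0.0778

Answer: Put price = 0.0778


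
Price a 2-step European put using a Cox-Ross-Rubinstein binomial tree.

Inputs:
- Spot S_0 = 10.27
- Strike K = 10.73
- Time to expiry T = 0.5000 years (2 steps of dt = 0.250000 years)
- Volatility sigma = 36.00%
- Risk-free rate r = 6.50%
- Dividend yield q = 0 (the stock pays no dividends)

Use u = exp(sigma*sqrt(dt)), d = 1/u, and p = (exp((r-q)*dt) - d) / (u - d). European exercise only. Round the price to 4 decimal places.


Answer: Price = V(0,0) = 1.0840

Derivation:
dt = T/N = 0.250000
u = exp(sigma*sqrt(dt)) = 1.197217; d = 1/u = 0.835270
p = (exp((r-q)*dt) - d) / (u - d) = 0.500384
Discount per step: exp(-r*dt) = 0.983881
Stock lattice S(k, i) with i counting down-moves:
  k=0: S(0,0) = 10.2700
  k=1: S(1,0) = 12.2954; S(1,1) = 8.5782
  k=2: S(2,0) = 14.7203; S(2,1) = 10.2700; S(2,2) = 7.1651
Terminal payoffs V(N, i) = max(K - S_T, 0):
  V(2,0) = 0.000000; V(2,1) = 0.460000; V(2,2) = 3.564864
Backward induction: V(k, i) = exp(-r*dt) * [p * V(k+1, i) + (1-p) * V(k+1, i+1)].
  V(1,0) = exp(-r*dt) * [p*0.000000 + (1-p)*0.460000] = 0.226119
  V(1,1) = exp(-r*dt) * [p*0.460000 + (1-p)*3.564864] = 1.978821
  V(0,0) = exp(-r*dt) * [p*0.226119 + (1-p)*1.978821] = 1.084038


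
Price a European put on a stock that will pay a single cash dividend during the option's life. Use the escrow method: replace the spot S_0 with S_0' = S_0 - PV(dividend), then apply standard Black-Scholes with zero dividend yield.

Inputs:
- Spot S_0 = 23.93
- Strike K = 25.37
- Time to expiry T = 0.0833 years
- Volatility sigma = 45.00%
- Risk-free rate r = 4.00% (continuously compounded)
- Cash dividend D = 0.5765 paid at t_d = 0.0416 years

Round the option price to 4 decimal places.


Answer: Price = 2.4528

Derivation:
PV(D) = D * exp(-r * t_d) = 0.5765 * 0.99833738 = 0.57554150
S_0' = S_0 - PV(D) = 23.9300 - 0.57554150 = 23.35445850
d1 = (ln(S_0'/K) + (r + sigma^2/2)*T) / (sigma*sqrt(T)) = -0.54677032
d2 = d1 - sigma*sqrt(T) = -0.67664814
exp(-rT) = 0.99667354
N(-d1) = 0.70773173; N(-d2) = 0.75068539
P = K * exp(-rT) * N(-d2) - S_0' * N(-d1) = 25.3700 * 0.99667354 * 0.75068539 - 23.35445850 * 0.70773173 = 2.4528


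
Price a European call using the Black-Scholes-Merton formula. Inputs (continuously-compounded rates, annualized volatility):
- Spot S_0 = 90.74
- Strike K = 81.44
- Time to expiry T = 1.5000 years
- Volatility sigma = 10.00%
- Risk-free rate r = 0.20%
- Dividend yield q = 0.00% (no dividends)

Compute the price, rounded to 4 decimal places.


d1 = (ln(S/K) + (r - q + 0.5*sigma^2) * T) / (sigma * sqrt(T)) = 0.96862395
d2 = d1 - sigma * sqrt(T) = 0.84614946
exp(-rT) = 0.99700450; exp(-qT) = 1.00000000
C = S_0 * exp(-qT) * N(d1) - K * exp(-rT) * N(d2)
N(d1) = 0.83363358; N(d2) = 0.80126531
C = 90.7400 * 1.00000000 * 0.83363358 - 81.4400 * 0.99700450 * 0.80126531 = 10.5843

Answer: Price = 10.5843


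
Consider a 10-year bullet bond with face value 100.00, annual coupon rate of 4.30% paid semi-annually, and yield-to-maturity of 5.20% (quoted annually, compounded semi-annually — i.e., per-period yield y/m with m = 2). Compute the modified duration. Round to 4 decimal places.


Coupon per period c = face * coupon_rate / m = 2.150000
Periods per year m = 2; per-period yield y/m = 0.026000
Number of cashflows N = 20
Cashflows (t years, CF_t, discount factor 1/(1+y/m)^(m*t), PV):
  t = 0.5000: CF_t = 2.150000, DF = 0.974659, PV = 2.095517
  t = 1.0000: CF_t = 2.150000, DF = 0.949960, PV = 2.042414
  t = 1.5000: CF_t = 2.150000, DF = 0.925887, PV = 1.990657
  t = 2.0000: CF_t = 2.150000, DF = 0.902424, PV = 1.940211
  t = 2.5000: CF_t = 2.150000, DF = 0.879555, PV = 1.891044
  t = 3.0000: CF_t = 2.150000, DF = 0.857266, PV = 1.843123
  t = 3.5000: CF_t = 2.150000, DF = 0.835542, PV = 1.796416
  t = 4.0000: CF_t = 2.150000, DF = 0.814369, PV = 1.750893
  t = 4.5000: CF_t = 2.150000, DF = 0.793732, PV = 1.706523
  t = 5.0000: CF_t = 2.150000, DF = 0.773618, PV = 1.663278
  t = 5.5000: CF_t = 2.150000, DF = 0.754013, PV = 1.621129
  t = 6.0000: CF_t = 2.150000, DF = 0.734906, PV = 1.580047
  t = 6.5000: CF_t = 2.150000, DF = 0.716282, PV = 1.540007
  t = 7.0000: CF_t = 2.150000, DF = 0.698131, PV = 1.500982
  t = 7.5000: CF_t = 2.150000, DF = 0.680440, PV = 1.462945
  t = 8.0000: CF_t = 2.150000, DF = 0.663197, PV = 1.425872
  t = 8.5000: CF_t = 2.150000, DF = 0.646390, PV = 1.389739
  t = 9.0000: CF_t = 2.150000, DF = 0.630010, PV = 1.354522
  t = 9.5000: CF_t = 2.150000, DF = 0.614045, PV = 1.320197
  t = 10.0000: CF_t = 102.150000, DF = 0.598484, PV = 61.135174
Price P = sum_t PV_t = 93.050690
First compute Macaulay numerator sum_t t * PV_t:
  t * PV_t at t = 0.5000: 1.047758
  t * PV_t at t = 1.0000: 2.042414
  t * PV_t at t = 1.5000: 2.985985
  t * PV_t at t = 2.0000: 3.880422
  t * PV_t at t = 2.5000: 4.727610
  t * PV_t at t = 3.0000: 5.529369
  t * PV_t at t = 3.5000: 6.287456
  t * PV_t at t = 4.0000: 7.003571
  t * PV_t at t = 4.5000: 7.679355
  t * PV_t at t = 5.0000: 8.316390
  t * PV_t at t = 5.5000: 8.916208
  t * PV_t at t = 6.0000: 9.480285
  t * PV_t at t = 6.5000: 10.010047
  t * PV_t at t = 7.0000: 10.506872
  t * PV_t at t = 7.5000: 10.972089
  t * PV_t at t = 8.0000: 11.406980
  t * PV_t at t = 8.5000: 11.812784
  t * PV_t at t = 9.0000: 12.190695
  t * PV_t at t = 9.5000: 12.541868
  t * PV_t at t = 10.0000: 611.351744
Macaulay duration D = 758.689902 / 93.050690 = 8.153512
Modified duration = D / (1 + y/m) = 8.153512 / (1 + 0.026000) = 7.946893

Answer: Modified duration = 7.9469


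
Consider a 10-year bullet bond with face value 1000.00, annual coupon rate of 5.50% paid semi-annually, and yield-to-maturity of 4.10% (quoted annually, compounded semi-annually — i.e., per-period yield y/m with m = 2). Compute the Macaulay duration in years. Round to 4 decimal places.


Answer: Macaulay duration = 7.9566 years

Derivation:
Coupon per period c = face * coupon_rate / m = 27.500000
Periods per year m = 2; per-period yield y/m = 0.020500
Number of cashflows N = 20
Cashflows (t years, CF_t, discount factor 1/(1+y/m)^(m*t), PV):
  t = 0.5000: CF_t = 27.500000, DF = 0.979912, PV = 26.947575
  t = 1.0000: CF_t = 27.500000, DF = 0.960227, PV = 26.406247
  t = 1.5000: CF_t = 27.500000, DF = 0.940938, PV = 25.875793
  t = 2.0000: CF_t = 27.500000, DF = 0.922036, PV = 25.355995
  t = 2.5000: CF_t = 27.500000, DF = 0.903514, PV = 24.846639
  t = 3.0000: CF_t = 27.500000, DF = 0.885364, PV = 24.347515
  t = 3.5000: CF_t = 27.500000, DF = 0.867579, PV = 23.858417
  t = 4.0000: CF_t = 27.500000, DF = 0.850151, PV = 23.379145
  t = 4.5000: CF_t = 27.500000, DF = 0.833073, PV = 22.909500
  t = 5.0000: CF_t = 27.500000, DF = 0.816338, PV = 22.449290
  t = 5.5000: CF_t = 27.500000, DF = 0.799939, PV = 21.998324
  t = 6.0000: CF_t = 27.500000, DF = 0.783870, PV = 21.556417
  t = 6.5000: CF_t = 27.500000, DF = 0.768123, PV = 21.123388
  t = 7.0000: CF_t = 27.500000, DF = 0.752693, PV = 20.699057
  t = 7.5000: CF_t = 27.500000, DF = 0.737573, PV = 20.283251
  t = 8.0000: CF_t = 27.500000, DF = 0.722756, PV = 19.875797
  t = 8.5000: CF_t = 27.500000, DF = 0.708237, PV = 19.476528
  t = 9.0000: CF_t = 27.500000, DF = 0.694010, PV = 19.085280
  t = 9.5000: CF_t = 27.500000, DF = 0.680069, PV = 18.701891
  t = 10.0000: CF_t = 1027.500000, DF = 0.666407, PV = 684.733616
Price P = sum_t PV_t = 1113.909664
Macaulay numerator sum_t t * PV_t:
  t * PV_t at t = 0.5000: 13.473787
  t * PV_t at t = 1.0000: 26.406247
  t * PV_t at t = 1.5000: 38.813689
  t * PV_t at t = 2.0000: 50.711990
  t * PV_t at t = 2.5000: 62.116597
  t * PV_t at t = 3.0000: 73.042545
  t * PV_t at t = 3.5000: 83.504461
  t * PV_t at t = 4.0000: 93.516579
  t * PV_t at t = 4.5000: 103.092750
  t * PV_t at t = 5.0000: 112.246448
  t * PV_t at t = 5.5000: 120.990782
  t * PV_t at t = 6.0000: 129.338505
  t * PV_t at t = 6.5000: 137.302022
  t * PV_t at t = 7.0000: 144.893401
  t * PV_t at t = 7.5000: 152.124380
  t * PV_t at t = 8.0000: 159.006375
  t * PV_t at t = 8.5000: 165.550488
  t * PV_t at t = 9.0000: 171.767518
  t * PV_t at t = 9.5000: 177.667965
  t * PV_t at t = 10.0000: 6847.336161
Macaulay duration D = (sum_t t * PV_t) / P = 8862.902690 / 1113.909664 = 7.956572


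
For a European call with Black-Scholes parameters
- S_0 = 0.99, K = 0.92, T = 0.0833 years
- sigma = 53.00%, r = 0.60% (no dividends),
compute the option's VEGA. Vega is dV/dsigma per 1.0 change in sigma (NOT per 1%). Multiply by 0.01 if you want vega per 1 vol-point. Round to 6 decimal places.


d1 = 0.5591430557; d2 = 0.4061758369
phi(d1) = 0.3412093667; exp(-qT) = 1.0000000000; exp(-rT) = 0.9995003249
Vega = S * exp(-qT) * phi(d1) * sqrt(T) = 0.9900 * 1.0000000000 * 0.3412093667 * 0.2886173938 = 0.097494

Answer: Vega = 0.097494


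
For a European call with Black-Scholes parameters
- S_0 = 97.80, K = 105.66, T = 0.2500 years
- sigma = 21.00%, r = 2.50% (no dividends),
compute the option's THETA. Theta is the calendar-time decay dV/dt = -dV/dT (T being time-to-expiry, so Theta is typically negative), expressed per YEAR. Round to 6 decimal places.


Answer: Theta = -7.354695

Derivation:
d1 = -0.6241839495; d2 = -0.7291839495
phi(d1) = 0.3283282744; exp(-qT) = 1.0000000000; exp(-rT) = 0.9937694906
Theta = -S*exp(-qT)*phi(d1)*sigma/(2*sqrt(T)) - r*K*exp(-rT)*N(d2) + q*S*exp(-qT)*N(d1)
N(d1) = 0.2662533933; N(d2) = 0.2329445740; sqrt(T) = 0.5000000000
Term 1 = -97.8000 * 1.0000000000 * 0.3283282744 * 0.2100 / (2 * 0.5000000000) = -6.7432060996
Term 2 = -0.0250 * 105.6600 * 0.9937694906 * 0.2329445740 = -0.6114893159
Term 3 = 0 (no dividend yield, q = 0)
Theta = -6.7432060996 + (-0.6114893159) + (0.0000000000) = -7.354695


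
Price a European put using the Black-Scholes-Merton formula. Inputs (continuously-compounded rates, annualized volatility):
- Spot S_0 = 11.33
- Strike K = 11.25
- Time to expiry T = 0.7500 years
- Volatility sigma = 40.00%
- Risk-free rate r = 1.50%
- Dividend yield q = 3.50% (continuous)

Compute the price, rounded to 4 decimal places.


d1 = (ln(S/K) + (r - q + 0.5*sigma^2) * T) / (sigma * sqrt(T)) = 0.15035918
d2 = d1 - sigma * sqrt(T) = -0.19605099
exp(-rT) = 0.98881304; exp(-qT) = 0.97409154
P = K * exp(-rT) * N(-d2) - S_0 * exp(-qT) * N(-d1)
N(-d1) = 0.44024062; N(-d2) = 0.57771487
P = 11.2500 * 0.98881304 * 0.57771487 - 11.3300 * 0.97409154 * 0.44024062 = 1.5679

Answer: Price = 1.5679


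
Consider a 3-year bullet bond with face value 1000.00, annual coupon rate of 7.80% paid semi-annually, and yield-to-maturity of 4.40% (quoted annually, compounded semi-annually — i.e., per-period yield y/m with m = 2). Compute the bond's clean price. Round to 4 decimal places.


Answer: Price = 1094.5849

Derivation:
Coupon per period c = face * coupon_rate / m = 39.000000
Periods per year m = 2; per-period yield y/m = 0.022000
Number of cashflows N = 6
Cashflows (t years, CF_t, discount factor 1/(1+y/m)^(m*t), PV):
  t = 0.5000: CF_t = 39.000000, DF = 0.978474, PV = 38.160470
  t = 1.0000: CF_t = 39.000000, DF = 0.957411, PV = 37.339011
  t = 1.5000: CF_t = 39.000000, DF = 0.936801, PV = 36.535236
  t = 2.0000: CF_t = 39.000000, DF = 0.916635, PV = 35.748763
  t = 2.5000: CF_t = 39.000000, DF = 0.896903, PV = 34.979221
  t = 3.0000: CF_t = 1039.000000, DF = 0.877596, PV = 911.822223
Price P = sum_t PV_t = 1094.584925


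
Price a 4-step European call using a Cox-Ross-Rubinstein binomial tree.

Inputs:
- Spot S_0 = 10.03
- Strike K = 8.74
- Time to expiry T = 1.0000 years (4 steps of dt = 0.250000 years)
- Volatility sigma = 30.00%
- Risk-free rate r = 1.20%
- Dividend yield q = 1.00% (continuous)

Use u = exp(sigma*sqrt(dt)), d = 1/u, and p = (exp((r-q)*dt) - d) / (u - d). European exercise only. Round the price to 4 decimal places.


Answer: Price = V(0,0) = 1.9274

Derivation:
dt = T/N = 0.250000
u = exp(sigma*sqrt(dt)) = 1.161834; d = 1/u = 0.860708
p = (exp((r-q)*dt) - d) / (u - d) = 0.464231
Discount per step: exp(-r*dt) = 0.997004
Stock lattice S(k, i) with i counting down-moves:
  k=0: S(0,0) = 10.0300
  k=1: S(1,0) = 11.6532; S(1,1) = 8.6329
  k=2: S(2,0) = 13.5391; S(2,1) = 10.0300; S(2,2) = 7.4304
  k=3: S(3,0) = 15.7302; S(3,1) = 11.6532; S(3,2) = 8.6329; S(3,3) = 6.3954
  k=4: S(4,0) = 18.2759; S(4,1) = 13.5391; S(4,2) = 10.0300; S(4,3) = 7.4304; S(4,4) = 5.5046
Terminal payoffs V(N, i) = max(S_T - K, 0):
  V(4,0) = 9.535852; V(4,1) = 4.799084; V(4,2) = 1.290000; V(4,3) = 0.000000; V(4,4) = 0.000000
Backward induction: V(k, i) = exp(-r*dt) * [p * V(k+1, i) + (1-p) * V(k+1, i+1)].
  V(3,0) = exp(-r*dt) * [p*9.535852 + (1-p)*4.799084] = 6.977076
  V(3,1) = exp(-r*dt) * [p*4.799084 + (1-p)*1.290000] = 2.910282
  V(3,2) = exp(-r*dt) * [p*1.290000 + (1-p)*0.000000] = 0.597064
  V(3,3) = exp(-r*dt) * [p*0.000000 + (1-p)*0.000000] = 0.000000
  V(2,0) = exp(-r*dt) * [p*6.977076 + (1-p)*2.910282] = 4.783840
  V(2,1) = exp(-r*dt) * [p*2.910282 + (1-p)*0.597064] = 1.665926
  V(2,2) = exp(-r*dt) * [p*0.597064 + (1-p)*0.000000] = 0.276345
  V(1,0) = exp(-r*dt) * [p*4.783840 + (1-p)*1.665926] = 3.104032
  V(1,1) = exp(-r*dt) * [p*1.665926 + (1-p)*0.276345] = 0.918672
  V(0,0) = exp(-r*dt) * [p*3.104032 + (1-p)*0.918672] = 1.927393
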